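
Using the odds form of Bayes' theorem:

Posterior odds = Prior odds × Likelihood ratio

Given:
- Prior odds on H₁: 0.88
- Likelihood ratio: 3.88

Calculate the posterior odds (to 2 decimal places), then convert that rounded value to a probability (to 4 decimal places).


Step 1: Calculate posterior odds
Posterior odds = Prior odds × LR
               = 0.88 × 3.88
               = 3.41

Step 2: Convert to probability
P(H₁|E) = Posterior odds / (1 + Posterior odds)
       = 3.41 / (1 + 3.41)
       = 3.41 / 4.41
       = 0.7732

The evidence increased P(H₁) from 0.4681 to 0.7732.


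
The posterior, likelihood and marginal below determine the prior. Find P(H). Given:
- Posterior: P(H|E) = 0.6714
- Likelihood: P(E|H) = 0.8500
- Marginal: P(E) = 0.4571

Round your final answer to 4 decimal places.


From Bayes' theorem: P(H|E) = P(E|H) × P(H) / P(E)

Rearranging for P(H):
P(H) = P(H|E) × P(E) / P(E|H)
     = 0.6714 × 0.4571 / 0.8500
     = 0.30689694 / 0.8500
     = 0.3611


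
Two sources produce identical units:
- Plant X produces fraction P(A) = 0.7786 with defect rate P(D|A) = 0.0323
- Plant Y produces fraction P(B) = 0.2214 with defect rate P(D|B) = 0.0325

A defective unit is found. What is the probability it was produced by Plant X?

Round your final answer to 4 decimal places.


Let A = from Plant X, D = defective

Given:
- P(A) = 0.7786, P(B) = 0.2214
- P(D|A) = 0.0323, P(D|B) = 0.0325

Step 1: Find P(D)
P(D) = P(D|A)P(A) + P(D|B)P(B)
     = 0.0323 × 0.7786 + 0.0325 × 0.2214
     = 0.02514878 + 0.00719550
     = 0.03234428

Step 2: Apply Bayes' theorem
P(A|D) = P(D|A)P(A) / P(D)
       = 0.02514878 / 0.03234428
       = 0.7775


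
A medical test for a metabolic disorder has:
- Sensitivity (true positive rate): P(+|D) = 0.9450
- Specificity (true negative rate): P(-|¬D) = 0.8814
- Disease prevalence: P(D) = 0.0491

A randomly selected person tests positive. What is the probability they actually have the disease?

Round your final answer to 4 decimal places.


Let D = has disease, + = positive test

Given:
- P(D) = 0.0491 (prevalence)
- P(+|D) = 0.9450 (sensitivity)
- P(-|¬D) = 0.8814 (specificity)
- P(+|¬D) = 0.1186 (false positive rate = 1 - specificity)

Step 1: Find P(+)
P(+) = P(+|D)P(D) + P(+|¬D)P(¬D)
     = 0.9450 × 0.0491 + 0.1186 × 0.9509
     = 0.04639950 + 0.11277674
     = 0.15917624

Step 2: Apply Bayes' theorem for P(D|+)
P(D|+) = P(+|D)P(D) / P(+)
       = 0.04639950 / 0.15917624
       = 0.2915


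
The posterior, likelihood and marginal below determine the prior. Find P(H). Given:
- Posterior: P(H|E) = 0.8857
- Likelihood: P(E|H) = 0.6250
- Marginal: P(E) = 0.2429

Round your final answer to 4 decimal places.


From Bayes' theorem: P(H|E) = P(E|H) × P(H) / P(E)

Rearranging for P(H):
P(H) = P(H|E) × P(E) / P(E|H)
     = 0.8857 × 0.2429 / 0.6250
     = 0.21513653 / 0.6250
     = 0.3442


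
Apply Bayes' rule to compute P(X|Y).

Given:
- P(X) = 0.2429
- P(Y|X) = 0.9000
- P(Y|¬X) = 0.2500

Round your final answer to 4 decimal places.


Bayes' theorem: P(X|Y) = P(Y|X) × P(X) / P(Y)

Step 1: Calculate P(Y) using law of total probability
P(Y) = P(Y|X)P(X) + P(Y|¬X)P(¬X)
     = 0.9000 × 0.2429 + 0.2500 × 0.7571
     = 0.21861000 + 0.18927500
     = 0.40788500

Step 2: Apply Bayes' theorem
P(X|Y) = P(Y|X) × P(X) / P(Y)
       = 0.21861000 / 0.40788500
       = 0.5360


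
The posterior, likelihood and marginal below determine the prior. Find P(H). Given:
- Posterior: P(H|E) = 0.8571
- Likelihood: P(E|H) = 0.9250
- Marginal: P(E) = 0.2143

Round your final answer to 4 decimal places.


From Bayes' theorem: P(H|E) = P(E|H) × P(H) / P(E)

Rearranging for P(H):
P(H) = P(H|E) × P(E) / P(E|H)
     = 0.8571 × 0.2143 / 0.9250
     = 0.18367653 / 0.9250
     = 0.1986


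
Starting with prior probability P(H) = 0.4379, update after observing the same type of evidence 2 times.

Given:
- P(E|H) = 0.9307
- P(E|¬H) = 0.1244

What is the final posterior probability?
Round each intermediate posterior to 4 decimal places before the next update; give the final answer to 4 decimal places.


Sequential Bayesian updating:

Initial prior: P(H) = 0.4379

Update 1:
  P(E) = 0.9307 × 0.4379 + 0.1244 × 0.5621 = 0.40755353 + 0.06992524 = 0.47747877
  P(H|E) = 0.40755353 / 0.47747877 = 0.8536

Update 2:
  P(E) = 0.9307 × 0.8536 + 0.1244 × 0.1464 = 0.79444552 + 0.01821216 = 0.81265768
  P(H|E) = 0.79444552 / 0.81265768 = 0.9776

Final posterior: 0.9776


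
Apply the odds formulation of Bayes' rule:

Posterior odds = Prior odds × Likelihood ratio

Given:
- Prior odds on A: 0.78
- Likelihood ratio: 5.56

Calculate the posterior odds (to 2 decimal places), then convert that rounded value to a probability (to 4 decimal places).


Step 1: Calculate posterior odds
Posterior odds = Prior odds × LR
               = 0.78 × 5.56
               = 4.34

Step 2: Convert to probability
P(A|E) = Posterior odds / (1 + Posterior odds)
       = 4.34 / (1 + 4.34)
       = 4.34 / 5.34
       = 0.8127

The evidence increased P(A) from 0.4382 to 0.8127.


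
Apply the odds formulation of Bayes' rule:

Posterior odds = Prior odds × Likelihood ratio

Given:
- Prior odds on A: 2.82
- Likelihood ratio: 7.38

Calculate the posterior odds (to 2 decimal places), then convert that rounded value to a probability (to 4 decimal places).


Step 1: Calculate posterior odds
Posterior odds = Prior odds × LR
               = 2.82 × 7.38
               = 20.81

Step 2: Convert to probability
P(A|E) = Posterior odds / (1 + Posterior odds)
       = 20.81 / (1 + 20.81)
       = 20.81 / 21.81
       = 0.9541

The evidence increased P(A) from 0.7382 to 0.9541.


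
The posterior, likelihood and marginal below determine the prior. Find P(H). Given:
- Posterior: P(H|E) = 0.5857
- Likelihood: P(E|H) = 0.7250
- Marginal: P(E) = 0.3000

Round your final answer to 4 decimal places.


From Bayes' theorem: P(H|E) = P(E|H) × P(H) / P(E)

Rearranging for P(H):
P(H) = P(H|E) × P(E) / P(E|H)
     = 0.5857 × 0.3000 / 0.7250
     = 0.17571000 / 0.7250
     = 0.2424


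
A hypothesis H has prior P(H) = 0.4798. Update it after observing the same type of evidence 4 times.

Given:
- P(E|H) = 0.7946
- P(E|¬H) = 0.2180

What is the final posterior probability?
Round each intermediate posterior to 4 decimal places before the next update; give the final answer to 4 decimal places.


Sequential Bayesian updating:

Initial prior: P(H) = 0.4798

Update 1:
  P(E) = 0.7946 × 0.4798 + 0.2180 × 0.5202 = 0.38124908 + 0.11340360 = 0.49465268
  P(H|E) = 0.38124908 / 0.49465268 = 0.7707

Update 2:
  P(E) = 0.7946 × 0.7707 + 0.2180 × 0.2293 = 0.61239822 + 0.04998740 = 0.66238562
  P(H|E) = 0.61239822 / 0.66238562 = 0.9245

Update 3:
  P(E) = 0.7946 × 0.9245 + 0.2180 × 0.0755 = 0.73460770 + 0.01645900 = 0.75106670
  P(H|E) = 0.73460770 / 0.75106670 = 0.9781

Update 4:
  P(E) = 0.7946 × 0.9781 + 0.2180 × 0.0219 = 0.77719826 + 0.00477420 = 0.78197246
  P(H|E) = 0.77719826 / 0.78197246 = 0.9939

Final posterior: 0.9939


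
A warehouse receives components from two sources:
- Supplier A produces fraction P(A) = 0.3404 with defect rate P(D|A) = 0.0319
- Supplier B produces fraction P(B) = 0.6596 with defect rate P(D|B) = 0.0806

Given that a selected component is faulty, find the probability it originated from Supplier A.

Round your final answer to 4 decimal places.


Let A = from Supplier A, D = faulty

Given:
- P(A) = 0.3404, P(B) = 0.6596
- P(D|A) = 0.0319, P(D|B) = 0.0806

Step 1: Find P(D)
P(D) = P(D|A)P(A) + P(D|B)P(B)
     = 0.0319 × 0.3404 + 0.0806 × 0.6596
     = 0.01085876 + 0.05316376
     = 0.06402252

Step 2: Apply Bayes' theorem
P(A|D) = P(D|A)P(A) / P(D)
       = 0.01085876 / 0.06402252
       = 0.1696


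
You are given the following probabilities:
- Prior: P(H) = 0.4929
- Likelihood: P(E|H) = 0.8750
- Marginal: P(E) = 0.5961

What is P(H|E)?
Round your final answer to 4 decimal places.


Using Bayes' theorem:

P(H|E) = P(E|H) × P(H) / P(E)
       = 0.8750 × 0.4929 / 0.5961
       = 0.43128750 / 0.5961
       = 0.7235

The evidence strengthens our belief in H.
Prior: 0.4929 → Posterior: 0.7235


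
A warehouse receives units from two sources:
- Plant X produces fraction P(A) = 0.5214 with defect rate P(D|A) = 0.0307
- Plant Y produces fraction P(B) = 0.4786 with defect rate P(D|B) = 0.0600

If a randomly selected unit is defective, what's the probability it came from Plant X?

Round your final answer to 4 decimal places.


Let A = from Plant X, D = defective

Given:
- P(A) = 0.5214, P(B) = 0.4786
- P(D|A) = 0.0307, P(D|B) = 0.0600

Step 1: Find P(D)
P(D) = P(D|A)P(A) + P(D|B)P(B)
     = 0.0307 × 0.5214 + 0.0600 × 0.4786
     = 0.01600698 + 0.02871600
     = 0.04472298

Step 2: Apply Bayes' theorem
P(A|D) = P(D|A)P(A) / P(D)
       = 0.01600698 / 0.04472298
       = 0.3579


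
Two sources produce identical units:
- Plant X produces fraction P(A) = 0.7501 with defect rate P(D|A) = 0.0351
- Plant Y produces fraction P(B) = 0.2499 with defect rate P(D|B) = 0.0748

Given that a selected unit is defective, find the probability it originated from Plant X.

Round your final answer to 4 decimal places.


Let A = from Plant X, D = defective

Given:
- P(A) = 0.7501, P(B) = 0.2499
- P(D|A) = 0.0351, P(D|B) = 0.0748

Step 1: Find P(D)
P(D) = P(D|A)P(A) + P(D|B)P(B)
     = 0.0351 × 0.7501 + 0.0748 × 0.2499
     = 0.02632851 + 0.01869252
     = 0.04502103

Step 2: Apply Bayes' theorem
P(A|D) = P(D|A)P(A) / P(D)
       = 0.02632851 / 0.04502103
       = 0.5848


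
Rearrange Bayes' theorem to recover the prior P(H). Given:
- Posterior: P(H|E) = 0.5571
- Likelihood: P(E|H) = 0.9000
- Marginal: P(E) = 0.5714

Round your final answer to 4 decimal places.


From Bayes' theorem: P(H|E) = P(E|H) × P(H) / P(E)

Rearranging for P(H):
P(H) = P(H|E) × P(E) / P(E|H)
     = 0.5571 × 0.5714 / 0.9000
     = 0.31832694 / 0.9000
     = 0.3537


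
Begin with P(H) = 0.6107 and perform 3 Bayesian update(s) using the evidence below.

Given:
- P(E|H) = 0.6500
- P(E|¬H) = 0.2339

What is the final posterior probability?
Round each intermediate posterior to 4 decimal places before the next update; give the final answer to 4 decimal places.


Sequential Bayesian updating:

Initial prior: P(H) = 0.6107

Update 1:
  P(E) = 0.6500 × 0.6107 + 0.2339 × 0.3893 = 0.39695500 + 0.09105727 = 0.48801227
  P(H|E) = 0.39695500 / 0.48801227 = 0.8134

Update 2:
  P(E) = 0.6500 × 0.8134 + 0.2339 × 0.1866 = 0.52871000 + 0.04364574 = 0.57235574
  P(H|E) = 0.52871000 / 0.57235574 = 0.9237

Update 3:
  P(E) = 0.6500 × 0.9237 + 0.2339 × 0.0763 = 0.60040500 + 0.01784657 = 0.61825157
  P(H|E) = 0.60040500 / 0.61825157 = 0.9711

Final posterior: 0.9711


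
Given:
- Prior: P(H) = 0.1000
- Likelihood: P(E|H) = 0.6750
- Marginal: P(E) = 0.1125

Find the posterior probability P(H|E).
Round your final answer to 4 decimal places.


Using Bayes' theorem:

P(H|E) = P(E|H) × P(H) / P(E)
       = 0.6750 × 0.1000 / 0.1125
       = 0.06750000 / 0.1125
       = 0.6000

The evidence strengthens our belief in H.
Prior: 0.1000 → Posterior: 0.6000


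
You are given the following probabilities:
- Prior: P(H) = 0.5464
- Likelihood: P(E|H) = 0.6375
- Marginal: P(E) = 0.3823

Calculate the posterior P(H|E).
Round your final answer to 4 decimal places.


Using Bayes' theorem:

P(H|E) = P(E|H) × P(H) / P(E)
       = 0.6375 × 0.5464 / 0.3823
       = 0.34833000 / 0.3823
       = 0.9111

The evidence strengthens our belief in H.
Prior: 0.5464 → Posterior: 0.9111


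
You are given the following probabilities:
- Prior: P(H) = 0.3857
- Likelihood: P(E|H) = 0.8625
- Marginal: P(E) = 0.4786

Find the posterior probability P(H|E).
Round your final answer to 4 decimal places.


Using Bayes' theorem:

P(H|E) = P(E|H) × P(H) / P(E)
       = 0.8625 × 0.3857 / 0.4786
       = 0.33266625 / 0.4786
       = 0.6951

The evidence strengthens our belief in H.
Prior: 0.3857 → Posterior: 0.6951


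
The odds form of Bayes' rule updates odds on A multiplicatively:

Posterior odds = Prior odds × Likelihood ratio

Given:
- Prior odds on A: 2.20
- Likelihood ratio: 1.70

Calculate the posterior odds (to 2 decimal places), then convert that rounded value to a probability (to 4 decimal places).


Step 1: Calculate posterior odds
Posterior odds = Prior odds × LR
               = 2.20 × 1.70
               = 3.74

Step 2: Convert to probability
P(A|E) = Posterior odds / (1 + Posterior odds)
       = 3.74 / (1 + 3.74)
       = 3.74 / 4.74
       = 0.7890

The evidence increased P(A) from 0.6875 to 0.7890.


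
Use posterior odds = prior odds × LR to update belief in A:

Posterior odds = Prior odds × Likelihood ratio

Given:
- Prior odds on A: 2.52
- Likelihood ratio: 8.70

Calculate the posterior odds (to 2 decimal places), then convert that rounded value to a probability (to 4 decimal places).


Step 1: Calculate posterior odds
Posterior odds = Prior odds × LR
               = 2.52 × 8.70
               = 21.92

Step 2: Convert to probability
P(A|E) = Posterior odds / (1 + Posterior odds)
       = 21.92 / (1 + 21.92)
       = 21.92 / 22.92
       = 0.9564

The evidence increased P(A) from 0.7159 to 0.9564.


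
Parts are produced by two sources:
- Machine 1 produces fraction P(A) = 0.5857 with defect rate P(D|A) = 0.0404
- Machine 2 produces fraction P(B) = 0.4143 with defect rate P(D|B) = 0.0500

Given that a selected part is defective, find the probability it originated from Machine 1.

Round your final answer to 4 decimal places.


Let A = from Machine 1, D = defective

Given:
- P(A) = 0.5857, P(B) = 0.4143
- P(D|A) = 0.0404, P(D|B) = 0.0500

Step 1: Find P(D)
P(D) = P(D|A)P(A) + P(D|B)P(B)
     = 0.0404 × 0.5857 + 0.0500 × 0.4143
     = 0.02366228 + 0.02071500
     = 0.04437728

Step 2: Apply Bayes' theorem
P(A|D) = P(D|A)P(A) / P(D)
       = 0.02366228 / 0.04437728
       = 0.5332


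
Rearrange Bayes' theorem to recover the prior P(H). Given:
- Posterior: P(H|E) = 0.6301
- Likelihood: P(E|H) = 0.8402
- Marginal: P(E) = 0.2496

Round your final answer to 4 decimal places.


From Bayes' theorem: P(H|E) = P(E|H) × P(H) / P(E)

Rearranging for P(H):
P(H) = P(H|E) × P(E) / P(E|H)
     = 0.6301 × 0.2496 / 0.8402
     = 0.15727296 / 0.8402
     = 0.1872


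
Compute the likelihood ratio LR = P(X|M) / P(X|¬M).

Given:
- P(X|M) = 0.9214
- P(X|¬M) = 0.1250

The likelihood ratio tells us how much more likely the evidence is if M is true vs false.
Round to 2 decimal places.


Likelihood Ratio (LR) = P(X|M) / P(X|¬M)

LR = 0.9214 / 0.1250
   = 7.37

The evidence is 7.37 times more likely if M is true than if M is false.
Since LR > 1, the evidence supports M over ¬M.


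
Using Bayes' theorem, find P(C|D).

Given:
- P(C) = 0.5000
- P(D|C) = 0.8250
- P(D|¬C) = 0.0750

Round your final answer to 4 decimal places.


Bayes' theorem: P(C|D) = P(D|C) × P(C) / P(D)

Step 1: Calculate P(D) using law of total probability
P(D) = P(D|C)P(C) + P(D|¬C)P(¬C)
     = 0.8250 × 0.5000 + 0.0750 × 0.5000
     = 0.41250000 + 0.03750000
     = 0.45000000

Step 2: Apply Bayes' theorem
P(C|D) = P(D|C) × P(C) / P(D)
       = 0.41250000 / 0.45000000
       = 0.9167


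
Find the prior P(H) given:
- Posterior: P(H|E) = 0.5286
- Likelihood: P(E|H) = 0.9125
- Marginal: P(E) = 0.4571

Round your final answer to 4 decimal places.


From Bayes' theorem: P(H|E) = P(E|H) × P(H) / P(E)

Rearranging for P(H):
P(H) = P(H|E) × P(E) / P(E|H)
     = 0.5286 × 0.4571 / 0.9125
     = 0.24162306 / 0.9125
     = 0.2648


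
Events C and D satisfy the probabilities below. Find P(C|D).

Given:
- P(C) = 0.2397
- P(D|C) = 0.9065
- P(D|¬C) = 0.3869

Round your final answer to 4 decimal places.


Bayes' theorem: P(C|D) = P(D|C) × P(C) / P(D)

Step 1: Calculate P(D) using law of total probability
P(D) = P(D|C)P(C) + P(D|¬C)P(¬C)
     = 0.9065 × 0.2397 + 0.3869 × 0.7603
     = 0.21728805 + 0.29416007
     = 0.51144812

Step 2: Apply Bayes' theorem
P(C|D) = P(D|C) × P(C) / P(D)
       = 0.21728805 / 0.51144812
       = 0.4248


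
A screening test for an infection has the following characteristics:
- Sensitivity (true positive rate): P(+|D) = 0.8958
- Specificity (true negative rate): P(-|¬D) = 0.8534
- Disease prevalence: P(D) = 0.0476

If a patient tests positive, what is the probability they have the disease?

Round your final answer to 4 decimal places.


Let D = has disease, + = positive test

Given:
- P(D) = 0.0476 (prevalence)
- P(+|D) = 0.8958 (sensitivity)
- P(-|¬D) = 0.8534 (specificity)
- P(+|¬D) = 0.1466 (false positive rate = 1 - specificity)

Step 1: Find P(+)
P(+) = P(+|D)P(D) + P(+|¬D)P(¬D)
     = 0.8958 × 0.0476 + 0.1466 × 0.9524
     = 0.04264008 + 0.13962184
     = 0.18226192

Step 2: Apply Bayes' theorem for P(D|+)
P(D|+) = P(+|D)P(D) / P(+)
       = 0.04264008 / 0.18226192
       = 0.2339


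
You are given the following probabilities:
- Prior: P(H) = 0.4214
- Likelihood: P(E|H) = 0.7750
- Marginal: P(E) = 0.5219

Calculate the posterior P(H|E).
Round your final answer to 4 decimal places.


Using Bayes' theorem:

P(H|E) = P(E|H) × P(H) / P(E)
       = 0.7750 × 0.4214 / 0.5219
       = 0.32658500 / 0.5219
       = 0.6258

The evidence strengthens our belief in H.
Prior: 0.4214 → Posterior: 0.6258


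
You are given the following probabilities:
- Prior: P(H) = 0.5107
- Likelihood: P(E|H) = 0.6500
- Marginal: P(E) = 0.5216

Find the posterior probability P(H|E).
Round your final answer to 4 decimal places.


Using Bayes' theorem:

P(H|E) = P(E|H) × P(H) / P(E)
       = 0.6500 × 0.5107 / 0.5216
       = 0.33195500 / 0.5216
       = 0.6364

The evidence strengthens our belief in H.
Prior: 0.5107 → Posterior: 0.6364


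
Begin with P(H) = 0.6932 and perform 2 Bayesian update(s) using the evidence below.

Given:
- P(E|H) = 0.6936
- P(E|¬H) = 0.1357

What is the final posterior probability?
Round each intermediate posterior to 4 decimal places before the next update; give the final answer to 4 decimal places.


Sequential Bayesian updating:

Initial prior: P(H) = 0.6932

Update 1:
  P(E) = 0.6936 × 0.6932 + 0.1357 × 0.3068 = 0.48080352 + 0.04163276 = 0.52243628
  P(H|E) = 0.48080352 / 0.52243628 = 0.9203

Update 2:
  P(E) = 0.6936 × 0.9203 + 0.1357 × 0.0797 = 0.63832008 + 0.01081529 = 0.64913537
  P(H|E) = 0.63832008 / 0.64913537 = 0.9833

Final posterior: 0.9833


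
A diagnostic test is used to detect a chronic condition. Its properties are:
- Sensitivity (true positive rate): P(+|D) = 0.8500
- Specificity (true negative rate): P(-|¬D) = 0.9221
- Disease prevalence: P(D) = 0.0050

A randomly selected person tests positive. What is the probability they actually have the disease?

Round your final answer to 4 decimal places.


Let D = has disease, + = positive test

Given:
- P(D) = 0.0050 (prevalence)
- P(+|D) = 0.8500 (sensitivity)
- P(-|¬D) = 0.9221 (specificity)
- P(+|¬D) = 0.0779 (false positive rate = 1 - specificity)

Step 1: Find P(+)
P(+) = P(+|D)P(D) + P(+|¬D)P(¬D)
     = 0.8500 × 0.0050 + 0.0779 × 0.9950
     = 0.00425000 + 0.07751050
     = 0.08176050

Step 2: Apply Bayes' theorem for P(D|+)
P(D|+) = P(+|D)P(D) / P(+)
       = 0.00425000 / 0.08176050
       = 0.0520


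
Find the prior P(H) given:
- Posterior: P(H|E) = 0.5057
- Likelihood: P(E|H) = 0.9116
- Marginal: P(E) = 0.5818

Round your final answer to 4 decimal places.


From Bayes' theorem: P(H|E) = P(E|H) × P(H) / P(E)

Rearranging for P(H):
P(H) = P(H|E) × P(E) / P(E|H)
     = 0.5057 × 0.5818 / 0.9116
     = 0.29421626 / 0.9116
     = 0.3227


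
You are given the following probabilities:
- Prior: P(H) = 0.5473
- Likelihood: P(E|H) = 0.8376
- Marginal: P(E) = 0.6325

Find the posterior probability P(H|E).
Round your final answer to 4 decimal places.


Using Bayes' theorem:

P(H|E) = P(E|H) × P(H) / P(E)
       = 0.8376 × 0.5473 / 0.6325
       = 0.45841848 / 0.6325
       = 0.7248

The evidence strengthens our belief in H.
Prior: 0.5473 → Posterior: 0.7248


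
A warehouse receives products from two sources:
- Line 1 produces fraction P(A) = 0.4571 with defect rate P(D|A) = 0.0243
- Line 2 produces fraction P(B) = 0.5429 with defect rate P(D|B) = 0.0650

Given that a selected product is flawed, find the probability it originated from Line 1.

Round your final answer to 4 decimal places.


Let A = from Line 1, D = flawed

Given:
- P(A) = 0.4571, P(B) = 0.5429
- P(D|A) = 0.0243, P(D|B) = 0.0650

Step 1: Find P(D)
P(D) = P(D|A)P(A) + P(D|B)P(B)
     = 0.0243 × 0.4571 + 0.0650 × 0.5429
     = 0.01110753 + 0.03528850
     = 0.04639603

Step 2: Apply Bayes' theorem
P(A|D) = P(D|A)P(A) / P(D)
       = 0.01110753 / 0.04639603
       = 0.2394


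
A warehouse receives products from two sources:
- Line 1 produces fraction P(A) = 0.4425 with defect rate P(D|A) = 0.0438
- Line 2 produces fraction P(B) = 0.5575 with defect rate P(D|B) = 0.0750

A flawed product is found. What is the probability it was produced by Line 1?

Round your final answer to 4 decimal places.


Let A = from Line 1, D = flawed

Given:
- P(A) = 0.4425, P(B) = 0.5575
- P(D|A) = 0.0438, P(D|B) = 0.0750

Step 1: Find P(D)
P(D) = P(D|A)P(A) + P(D|B)P(B)
     = 0.0438 × 0.4425 + 0.0750 × 0.5575
     = 0.01938150 + 0.04181250
     = 0.06119400

Step 2: Apply Bayes' theorem
P(A|D) = P(D|A)P(A) / P(D)
       = 0.01938150 / 0.06119400
       = 0.3167


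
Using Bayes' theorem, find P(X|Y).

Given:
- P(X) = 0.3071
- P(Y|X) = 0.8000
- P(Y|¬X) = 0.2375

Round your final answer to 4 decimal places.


Bayes' theorem: P(X|Y) = P(Y|X) × P(X) / P(Y)

Step 1: Calculate P(Y) using law of total probability
P(Y) = P(Y|X)P(X) + P(Y|¬X)P(¬X)
     = 0.8000 × 0.3071 + 0.2375 × 0.6929
     = 0.24568000 + 0.16456375
     = 0.41024375

Step 2: Apply Bayes' theorem
P(X|Y) = P(Y|X) × P(X) / P(Y)
       = 0.24568000 / 0.41024375
       = 0.5989


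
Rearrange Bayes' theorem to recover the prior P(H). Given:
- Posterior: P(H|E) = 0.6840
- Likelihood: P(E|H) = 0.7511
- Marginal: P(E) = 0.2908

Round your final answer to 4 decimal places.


From Bayes' theorem: P(H|E) = P(E|H) × P(H) / P(E)

Rearranging for P(H):
P(H) = P(H|E) × P(E) / P(E|H)
     = 0.6840 × 0.2908 / 0.7511
     = 0.19890720 / 0.7511
     = 0.2648


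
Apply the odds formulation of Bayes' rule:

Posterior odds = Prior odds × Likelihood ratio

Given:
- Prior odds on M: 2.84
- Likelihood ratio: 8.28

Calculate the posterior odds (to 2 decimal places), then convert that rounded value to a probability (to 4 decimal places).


Step 1: Calculate posterior odds
Posterior odds = Prior odds × LR
               = 2.84 × 8.28
               = 23.52

Step 2: Convert to probability
P(M|E) = Posterior odds / (1 + Posterior odds)
       = 23.52 / (1 + 23.52)
       = 23.52 / 24.52
       = 0.9592

The evidence increased P(M) from 0.7396 to 0.9592.


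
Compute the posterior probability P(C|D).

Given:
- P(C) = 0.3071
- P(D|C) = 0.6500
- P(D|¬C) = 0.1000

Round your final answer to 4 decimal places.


Bayes' theorem: P(C|D) = P(D|C) × P(C) / P(D)

Step 1: Calculate P(D) using law of total probability
P(D) = P(D|C)P(C) + P(D|¬C)P(¬C)
     = 0.6500 × 0.3071 + 0.1000 × 0.6929
     = 0.19961500 + 0.06929000
     = 0.26890500

Step 2: Apply Bayes' theorem
P(C|D) = P(D|C) × P(C) / P(D)
       = 0.19961500 / 0.26890500
       = 0.7423


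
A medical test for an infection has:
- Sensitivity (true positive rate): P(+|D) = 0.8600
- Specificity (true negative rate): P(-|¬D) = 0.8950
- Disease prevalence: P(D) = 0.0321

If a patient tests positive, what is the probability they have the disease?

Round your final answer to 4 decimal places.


Let D = has disease, + = positive test

Given:
- P(D) = 0.0321 (prevalence)
- P(+|D) = 0.8600 (sensitivity)
- P(-|¬D) = 0.8950 (specificity)
- P(+|¬D) = 0.1050 (false positive rate = 1 - specificity)

Step 1: Find P(+)
P(+) = P(+|D)P(D) + P(+|¬D)P(¬D)
     = 0.8600 × 0.0321 + 0.1050 × 0.9679
     = 0.02760600 + 0.10162950
     = 0.12923550

Step 2: Apply Bayes' theorem for P(D|+)
P(D|+) = P(+|D)P(D) / P(+)
       = 0.02760600 / 0.12923550
       = 0.2136


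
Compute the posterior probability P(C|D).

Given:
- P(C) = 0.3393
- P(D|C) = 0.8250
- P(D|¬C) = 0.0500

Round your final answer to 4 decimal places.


Bayes' theorem: P(C|D) = P(D|C) × P(C) / P(D)

Step 1: Calculate P(D) using law of total probability
P(D) = P(D|C)P(C) + P(D|¬C)P(¬C)
     = 0.8250 × 0.3393 + 0.0500 × 0.6607
     = 0.27992250 + 0.03303500
     = 0.31295750

Step 2: Apply Bayes' theorem
P(C|D) = P(D|C) × P(C) / P(D)
       = 0.27992250 / 0.31295750
       = 0.8944


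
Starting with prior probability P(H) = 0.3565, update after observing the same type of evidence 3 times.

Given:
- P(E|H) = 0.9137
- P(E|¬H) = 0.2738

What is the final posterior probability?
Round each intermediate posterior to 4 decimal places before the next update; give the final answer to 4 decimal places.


Sequential Bayesian updating:

Initial prior: P(H) = 0.3565

Update 1:
  P(E) = 0.9137 × 0.3565 + 0.2738 × 0.6435 = 0.32573405 + 0.17619030 = 0.50192435
  P(H|E) = 0.32573405 / 0.50192435 = 0.6490

Update 2:
  P(E) = 0.9137 × 0.6490 + 0.2738 × 0.3510 = 0.59299130 + 0.09610380 = 0.68909510
  P(H|E) = 0.59299130 / 0.68909510 = 0.8605

Update 3:
  P(E) = 0.9137 × 0.8605 + 0.2738 × 0.1395 = 0.78623885 + 0.03819510 = 0.82443395
  P(H|E) = 0.78623885 / 0.82443395 = 0.9537

Final posterior: 0.9537


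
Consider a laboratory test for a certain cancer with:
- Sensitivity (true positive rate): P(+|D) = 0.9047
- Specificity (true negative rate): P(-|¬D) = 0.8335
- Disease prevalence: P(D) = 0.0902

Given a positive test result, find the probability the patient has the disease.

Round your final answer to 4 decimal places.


Let D = has disease, + = positive test

Given:
- P(D) = 0.0902 (prevalence)
- P(+|D) = 0.9047 (sensitivity)
- P(-|¬D) = 0.8335 (specificity)
- P(+|¬D) = 0.1665 (false positive rate = 1 - specificity)

Step 1: Find P(+)
P(+) = P(+|D)P(D) + P(+|¬D)P(¬D)
     = 0.9047 × 0.0902 + 0.1665 × 0.9098
     = 0.08160394 + 0.15148170
     = 0.23308564

Step 2: Apply Bayes' theorem for P(D|+)
P(D|+) = P(+|D)P(D) / P(+)
       = 0.08160394 / 0.23308564
       = 0.3501


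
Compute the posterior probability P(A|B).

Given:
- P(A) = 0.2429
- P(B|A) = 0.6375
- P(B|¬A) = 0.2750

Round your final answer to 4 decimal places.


Bayes' theorem: P(A|B) = P(B|A) × P(A) / P(B)

Step 1: Calculate P(B) using law of total probability
P(B) = P(B|A)P(A) + P(B|¬A)P(¬A)
     = 0.6375 × 0.2429 + 0.2750 × 0.7571
     = 0.15484875 + 0.20820250
     = 0.36305125

Step 2: Apply Bayes' theorem
P(A|B) = P(B|A) × P(A) / P(B)
       = 0.15484875 / 0.36305125
       = 0.4265


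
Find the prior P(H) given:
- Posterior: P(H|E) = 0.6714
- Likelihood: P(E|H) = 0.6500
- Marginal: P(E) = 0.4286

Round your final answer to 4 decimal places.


From Bayes' theorem: P(H|E) = P(E|H) × P(H) / P(E)

Rearranging for P(H):
P(H) = P(H|E) × P(E) / P(E|H)
     = 0.6714 × 0.4286 / 0.6500
     = 0.28776204 / 0.6500
     = 0.4427


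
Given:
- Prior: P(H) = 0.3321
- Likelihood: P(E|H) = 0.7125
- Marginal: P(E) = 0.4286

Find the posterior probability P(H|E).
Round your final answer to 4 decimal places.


Using Bayes' theorem:

P(H|E) = P(E|H) × P(H) / P(E)
       = 0.7125 × 0.3321 / 0.4286
       = 0.23662125 / 0.4286
       = 0.5521

The evidence strengthens our belief in H.
Prior: 0.3321 → Posterior: 0.5521


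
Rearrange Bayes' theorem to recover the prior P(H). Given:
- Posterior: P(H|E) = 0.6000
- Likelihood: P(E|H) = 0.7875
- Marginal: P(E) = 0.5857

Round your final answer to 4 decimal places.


From Bayes' theorem: P(H|E) = P(E|H) × P(H) / P(E)

Rearranging for P(H):
P(H) = P(H|E) × P(E) / P(E|H)
     = 0.6000 × 0.5857 / 0.7875
     = 0.35142000 / 0.7875
     = 0.4462


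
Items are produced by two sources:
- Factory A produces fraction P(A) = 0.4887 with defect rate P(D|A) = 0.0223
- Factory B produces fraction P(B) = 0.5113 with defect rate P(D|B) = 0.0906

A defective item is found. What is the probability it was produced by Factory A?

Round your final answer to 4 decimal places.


Let A = from Factory A, D = defective

Given:
- P(A) = 0.4887, P(B) = 0.5113
- P(D|A) = 0.0223, P(D|B) = 0.0906

Step 1: Find P(D)
P(D) = P(D|A)P(A) + P(D|B)P(B)
     = 0.0223 × 0.4887 + 0.0906 × 0.5113
     = 0.01089801 + 0.04632378
     = 0.05722179

Step 2: Apply Bayes' theorem
P(A|D) = P(D|A)P(A) / P(D)
       = 0.01089801 / 0.05722179
       = 0.1905


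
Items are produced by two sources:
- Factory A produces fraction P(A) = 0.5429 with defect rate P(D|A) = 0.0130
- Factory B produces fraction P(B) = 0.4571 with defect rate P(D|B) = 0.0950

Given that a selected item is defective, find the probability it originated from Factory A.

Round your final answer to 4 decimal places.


Let A = from Factory A, D = defective

Given:
- P(A) = 0.5429, P(B) = 0.4571
- P(D|A) = 0.0130, P(D|B) = 0.0950

Step 1: Find P(D)
P(D) = P(D|A)P(A) + P(D|B)P(B)
     = 0.0130 × 0.5429 + 0.0950 × 0.4571
     = 0.00705770 + 0.04342450
     = 0.05048220

Step 2: Apply Bayes' theorem
P(A|D) = P(D|A)P(A) / P(D)
       = 0.00705770 / 0.05048220
       = 0.1398


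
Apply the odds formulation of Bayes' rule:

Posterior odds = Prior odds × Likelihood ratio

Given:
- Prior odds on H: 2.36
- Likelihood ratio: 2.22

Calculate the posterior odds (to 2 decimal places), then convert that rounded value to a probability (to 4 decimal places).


Step 1: Calculate posterior odds
Posterior odds = Prior odds × LR
               = 2.36 × 2.22
               = 5.24

Step 2: Convert to probability
P(H|E) = Posterior odds / (1 + Posterior odds)
       = 5.24 / (1 + 5.24)
       = 5.24 / 6.24
       = 0.8397

The evidence increased P(H) from 0.7024 to 0.8397.


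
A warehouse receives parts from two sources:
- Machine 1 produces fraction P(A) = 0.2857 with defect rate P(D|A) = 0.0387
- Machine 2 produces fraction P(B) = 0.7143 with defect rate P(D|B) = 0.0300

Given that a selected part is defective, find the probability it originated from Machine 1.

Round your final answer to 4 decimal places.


Let A = from Machine 1, D = defective

Given:
- P(A) = 0.2857, P(B) = 0.7143
- P(D|A) = 0.0387, P(D|B) = 0.0300

Step 1: Find P(D)
P(D) = P(D|A)P(A) + P(D|B)P(B)
     = 0.0387 × 0.2857 + 0.0300 × 0.7143
     = 0.01105659 + 0.02142900
     = 0.03248559

Step 2: Apply Bayes' theorem
P(A|D) = P(D|A)P(A) / P(D)
       = 0.01105659 / 0.03248559
       = 0.3404


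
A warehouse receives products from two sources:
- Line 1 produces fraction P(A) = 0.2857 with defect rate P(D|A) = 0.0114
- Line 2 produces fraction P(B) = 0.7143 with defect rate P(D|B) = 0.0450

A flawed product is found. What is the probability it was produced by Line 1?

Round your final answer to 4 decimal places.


Let A = from Line 1, D = flawed

Given:
- P(A) = 0.2857, P(B) = 0.7143
- P(D|A) = 0.0114, P(D|B) = 0.0450

Step 1: Find P(D)
P(D) = P(D|A)P(A) + P(D|B)P(B)
     = 0.0114 × 0.2857 + 0.0450 × 0.7143
     = 0.00325698 + 0.03214350
     = 0.03540048

Step 2: Apply Bayes' theorem
P(A|D) = P(D|A)P(A) / P(D)
       = 0.00325698 / 0.03540048
       = 0.0920


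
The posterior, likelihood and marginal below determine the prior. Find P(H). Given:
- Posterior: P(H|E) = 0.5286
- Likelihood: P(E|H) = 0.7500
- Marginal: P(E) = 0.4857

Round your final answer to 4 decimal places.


From Bayes' theorem: P(H|E) = P(E|H) × P(H) / P(E)

Rearranging for P(H):
P(H) = P(H|E) × P(E) / P(E|H)
     = 0.5286 × 0.4857 / 0.7500
     = 0.25674102 / 0.7500
     = 0.3423


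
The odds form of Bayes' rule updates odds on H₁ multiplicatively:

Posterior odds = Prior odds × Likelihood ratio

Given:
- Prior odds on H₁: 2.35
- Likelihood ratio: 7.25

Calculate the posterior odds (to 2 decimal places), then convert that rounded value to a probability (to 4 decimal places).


Step 1: Calculate posterior odds
Posterior odds = Prior odds × LR
               = 2.35 × 7.25
               = 17.04

Step 2: Convert to probability
P(H₁|E) = Posterior odds / (1 + Posterior odds)
       = 17.04 / (1 + 17.04)
       = 17.04 / 18.04
       = 0.9446

The evidence increased P(H₁) from 0.7015 to 0.9446.


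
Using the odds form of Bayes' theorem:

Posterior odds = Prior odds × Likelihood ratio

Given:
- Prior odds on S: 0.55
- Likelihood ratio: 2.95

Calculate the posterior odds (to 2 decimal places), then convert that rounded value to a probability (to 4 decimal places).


Step 1: Calculate posterior odds
Posterior odds = Prior odds × LR
               = 0.55 × 2.95
               = 1.62

Step 2: Convert to probability
P(S|E) = Posterior odds / (1 + Posterior odds)
       = 1.62 / (1 + 1.62)
       = 1.62 / 2.62
       = 0.6183

The evidence increased P(S) from 0.3548 to 0.6183.


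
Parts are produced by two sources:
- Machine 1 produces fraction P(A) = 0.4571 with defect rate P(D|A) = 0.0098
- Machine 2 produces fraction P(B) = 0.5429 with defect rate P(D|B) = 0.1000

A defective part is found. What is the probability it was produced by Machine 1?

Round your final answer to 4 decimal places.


Let A = from Machine 1, D = defective

Given:
- P(A) = 0.4571, P(B) = 0.5429
- P(D|A) = 0.0098, P(D|B) = 0.1000

Step 1: Find P(D)
P(D) = P(D|A)P(A) + P(D|B)P(B)
     = 0.0098 × 0.4571 + 0.1000 × 0.5429
     = 0.00447958 + 0.05429000
     = 0.05876958

Step 2: Apply Bayes' theorem
P(A|D) = P(D|A)P(A) / P(D)
       = 0.00447958 / 0.05876958
       = 0.0762


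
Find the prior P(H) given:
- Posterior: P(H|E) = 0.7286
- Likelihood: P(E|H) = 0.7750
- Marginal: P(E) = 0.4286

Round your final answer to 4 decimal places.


From Bayes' theorem: P(H|E) = P(E|H) × P(H) / P(E)

Rearranging for P(H):
P(H) = P(H|E) × P(E) / P(E|H)
     = 0.7286 × 0.4286 / 0.7750
     = 0.31227796 / 0.7750
     = 0.4029


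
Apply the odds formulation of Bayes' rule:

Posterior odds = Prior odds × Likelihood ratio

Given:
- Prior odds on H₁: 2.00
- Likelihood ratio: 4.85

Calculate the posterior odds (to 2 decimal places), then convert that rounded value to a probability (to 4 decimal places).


Step 1: Calculate posterior odds
Posterior odds = Prior odds × LR
               = 2.00 × 4.85
               = 9.70

Step 2: Convert to probability
P(H₁|E) = Posterior odds / (1 + Posterior odds)
       = 9.70 / (1 + 9.70)
       = 9.70 / 10.70
       = 0.9065

The evidence increased P(H₁) from 0.6667 to 0.9065.


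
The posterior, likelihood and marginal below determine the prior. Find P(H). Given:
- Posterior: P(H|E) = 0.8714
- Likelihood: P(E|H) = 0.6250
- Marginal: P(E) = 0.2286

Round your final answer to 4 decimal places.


From Bayes' theorem: P(H|E) = P(E|H) × P(H) / P(E)

Rearranging for P(H):
P(H) = P(H|E) × P(E) / P(E|H)
     = 0.8714 × 0.2286 / 0.6250
     = 0.19920204 / 0.6250
     = 0.3187


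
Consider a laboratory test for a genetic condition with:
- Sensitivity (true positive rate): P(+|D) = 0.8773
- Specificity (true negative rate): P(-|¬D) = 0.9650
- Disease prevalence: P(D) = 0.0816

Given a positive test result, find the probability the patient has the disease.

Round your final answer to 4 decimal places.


Let D = has disease, + = positive test

Given:
- P(D) = 0.0816 (prevalence)
- P(+|D) = 0.8773 (sensitivity)
- P(-|¬D) = 0.9650 (specificity)
- P(+|¬D) = 0.0350 (false positive rate = 1 - specificity)

Step 1: Find P(+)
P(+) = P(+|D)P(D) + P(+|¬D)P(¬D)
     = 0.8773 × 0.0816 + 0.0350 × 0.9184
     = 0.07158768 + 0.03214400
     = 0.10373168

Step 2: Apply Bayes' theorem for P(D|+)
P(D|+) = P(+|D)P(D) / P(+)
       = 0.07158768 / 0.10373168
       = 0.6901


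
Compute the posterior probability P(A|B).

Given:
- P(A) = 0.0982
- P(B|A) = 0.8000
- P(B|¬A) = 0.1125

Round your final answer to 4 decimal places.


Bayes' theorem: P(A|B) = P(B|A) × P(A) / P(B)

Step 1: Calculate P(B) using law of total probability
P(B) = P(B|A)P(A) + P(B|¬A)P(¬A)
     = 0.8000 × 0.0982 + 0.1125 × 0.9018
     = 0.07856000 + 0.10145250
     = 0.18001250

Step 2: Apply Bayes' theorem
P(A|B) = P(B|A) × P(A) / P(B)
       = 0.07856000 / 0.18001250
       = 0.4364


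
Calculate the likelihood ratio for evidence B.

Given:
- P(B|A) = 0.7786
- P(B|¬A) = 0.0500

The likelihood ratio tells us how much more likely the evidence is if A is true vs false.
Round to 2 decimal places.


Likelihood Ratio (LR) = P(B|A) / P(B|¬A)

LR = 0.7786 / 0.0500
   = 15.57

The evidence is 15.57 times more likely if A is true than if A is false.
Since LR > 1, the evidence supports A over ¬A.


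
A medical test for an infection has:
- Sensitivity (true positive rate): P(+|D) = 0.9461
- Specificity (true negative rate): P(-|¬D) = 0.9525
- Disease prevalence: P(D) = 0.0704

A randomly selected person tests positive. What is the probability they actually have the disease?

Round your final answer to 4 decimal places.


Let D = has disease, + = positive test

Given:
- P(D) = 0.0704 (prevalence)
- P(+|D) = 0.9461 (sensitivity)
- P(-|¬D) = 0.9525 (specificity)
- P(+|¬D) = 0.0475 (false positive rate = 1 - specificity)

Step 1: Find P(+)
P(+) = P(+|D)P(D) + P(+|¬D)P(¬D)
     = 0.9461 × 0.0704 + 0.0475 × 0.9296
     = 0.06660544 + 0.04415600
     = 0.11076144

Step 2: Apply Bayes' theorem for P(D|+)
P(D|+) = P(+|D)P(D) / P(+)
       = 0.06660544 / 0.11076144
       = 0.6013


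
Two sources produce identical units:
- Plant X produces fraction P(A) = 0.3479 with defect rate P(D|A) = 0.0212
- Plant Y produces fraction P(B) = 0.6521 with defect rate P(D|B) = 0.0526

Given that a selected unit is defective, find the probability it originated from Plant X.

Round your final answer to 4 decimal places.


Let A = from Plant X, D = defective

Given:
- P(A) = 0.3479, P(B) = 0.6521
- P(D|A) = 0.0212, P(D|B) = 0.0526

Step 1: Find P(D)
P(D) = P(D|A)P(A) + P(D|B)P(B)
     = 0.0212 × 0.3479 + 0.0526 × 0.6521
     = 0.00737548 + 0.03430046
     = 0.04167594

Step 2: Apply Bayes' theorem
P(A|D) = P(D|A)P(A) / P(D)
       = 0.00737548 / 0.04167594
       = 0.1770


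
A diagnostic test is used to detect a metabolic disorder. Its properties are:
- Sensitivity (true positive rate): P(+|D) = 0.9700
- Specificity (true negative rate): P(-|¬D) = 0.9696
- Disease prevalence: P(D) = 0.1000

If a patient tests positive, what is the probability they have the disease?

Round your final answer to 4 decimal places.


Let D = has disease, + = positive test

Given:
- P(D) = 0.1000 (prevalence)
- P(+|D) = 0.9700 (sensitivity)
- P(-|¬D) = 0.9696 (specificity)
- P(+|¬D) = 0.0304 (false positive rate = 1 - specificity)

Step 1: Find P(+)
P(+) = P(+|D)P(D) + P(+|¬D)P(¬D)
     = 0.9700 × 0.1000 + 0.0304 × 0.9000
     = 0.09700000 + 0.02736000
     = 0.12436000

Step 2: Apply Bayes' theorem for P(D|+)
P(D|+) = P(+|D)P(D) / P(+)
       = 0.09700000 / 0.12436000
       = 0.7800


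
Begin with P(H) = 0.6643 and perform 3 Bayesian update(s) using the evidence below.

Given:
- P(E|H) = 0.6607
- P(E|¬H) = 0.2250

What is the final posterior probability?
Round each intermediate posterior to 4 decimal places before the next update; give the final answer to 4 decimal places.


Sequential Bayesian updating:

Initial prior: P(H) = 0.6643

Update 1:
  P(E) = 0.6607 × 0.6643 + 0.2250 × 0.3357 = 0.43890301 + 0.07553250 = 0.51443551
  P(H|E) = 0.43890301 / 0.51443551 = 0.8532

Update 2:
  P(E) = 0.6607 × 0.8532 + 0.2250 × 0.1468 = 0.56370924 + 0.03303000 = 0.59673924
  P(H|E) = 0.56370924 / 0.59673924 = 0.9446

Update 3:
  P(E) = 0.6607 × 0.9446 + 0.2250 × 0.0554 = 0.62409722 + 0.01246500 = 0.63656222
  P(H|E) = 0.62409722 / 0.63656222 = 0.9804

Final posterior: 0.9804


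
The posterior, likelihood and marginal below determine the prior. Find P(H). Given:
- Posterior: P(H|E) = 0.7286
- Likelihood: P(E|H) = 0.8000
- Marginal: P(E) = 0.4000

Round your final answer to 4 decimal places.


From Bayes' theorem: P(H|E) = P(E|H) × P(H) / P(E)

Rearranging for P(H):
P(H) = P(H|E) × P(E) / P(E|H)
     = 0.7286 × 0.4000 / 0.8000
     = 0.29144000 / 0.8000
     = 0.3643


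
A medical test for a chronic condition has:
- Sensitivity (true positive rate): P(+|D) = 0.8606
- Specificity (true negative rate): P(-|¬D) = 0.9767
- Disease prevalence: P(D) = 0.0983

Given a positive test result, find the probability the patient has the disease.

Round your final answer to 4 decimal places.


Let D = has disease, + = positive test

Given:
- P(D) = 0.0983 (prevalence)
- P(+|D) = 0.8606 (sensitivity)
- P(-|¬D) = 0.9767 (specificity)
- P(+|¬D) = 0.0233 (false positive rate = 1 - specificity)

Step 1: Find P(+)
P(+) = P(+|D)P(D) + P(+|¬D)P(¬D)
     = 0.8606 × 0.0983 + 0.0233 × 0.9017
     = 0.08459698 + 0.02100961
     = 0.10560659

Step 2: Apply Bayes' theorem for P(D|+)
P(D|+) = P(+|D)P(D) / P(+)
       = 0.08459698 / 0.10560659
       = 0.8011
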